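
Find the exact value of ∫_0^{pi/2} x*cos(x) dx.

Integrate by parts once (u = x, dv = cos(x) dx).
An antiderivative is F(x) = x*sin(x) + cos(x).
Then F(pi/2) - F(0) = (pi/2) - (1) = -1 + pi/2.

-1 + pi/2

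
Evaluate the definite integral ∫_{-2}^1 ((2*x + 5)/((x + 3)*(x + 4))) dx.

Factor the denominator: x**2 + 7*x + 12 = (x + 4)(x + 3).
Partial fractions: (2*x + 5)/((x + 3)*(x + 4)) = 3/(x + 4) - 1/(x + 3).
An antiderivative is F(x) = -log(x + 3) + 3*log(x + 4).
Then F(1) - F(-2) = (-2*log(2) + 3*log(5)) - (log(8)) = -5*log(2) + 3*log(5).

-5*log(2) + 3*log(5)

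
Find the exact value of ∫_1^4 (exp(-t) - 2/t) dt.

An antiderivative is F(t) = -2*log(t) - exp(-t).
Then F(4) - F(1) = (-4*log(2) - exp(-4)) - (-exp(-1)) = -4*log(2) - exp(-4) + exp(-1).

-4*log(2) - exp(-4) + exp(-1)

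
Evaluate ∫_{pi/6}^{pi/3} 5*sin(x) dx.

-5/2 + 5*sqrt(3)/2

An antiderivative is F(x) = -5*cos(x).
Then F(pi/3) - F(pi/6) = (-5/2) - (-5*sqrt(3)/2) = -5/2 + 5*sqrt(3)/2.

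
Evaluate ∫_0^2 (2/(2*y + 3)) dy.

Let u = 2*y + 3, so du = 2 dy. When y = 0, u = 3; when y = 2, u = 7.
The integral becomes ∫ 1/u du from 3 to 7, with antiderivative log(u).
Back in y: F(y) = log(2*y + 3).
Then F(2) - F(0) = (log(7)) - (log(3)) = log(7/3).

log(7/3)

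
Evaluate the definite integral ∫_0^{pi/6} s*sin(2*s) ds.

-pi/24 + sqrt(3)/8

Integrate by parts once (u = s, dv = sin(2*s) ds).
An antiderivative is F(s) = -s*cos(2*s)/2 + sin(2*s)/4.
Then F(pi/6) - F(0) = (-pi/24 + sqrt(3)/8) - (0) = -pi/24 + sqrt(3)/8.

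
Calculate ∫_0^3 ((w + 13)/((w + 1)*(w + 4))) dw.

-3*log(7) + 14*log(2)

Factor the denominator: w**2 + 5*w + 4 = (w + 4)(w + 1).
Partial fractions: (w + 13)/((w + 1)*(w + 4)) = -3/(w + 4) + 4/(w + 1).
An antiderivative is F(w) = 4*log(w + 1) - 3*log(w + 4).
Then F(3) - F(0) = (-3*log(7) + 8*log(2)) - (-log(64)) = -3*log(7) + 14*log(2).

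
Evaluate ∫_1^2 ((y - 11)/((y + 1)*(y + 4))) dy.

Factor the denominator: y**2 + 5*y + 4 = (y + 4)(y + 1).
Partial fractions: (y - 11)/((y + 1)*(y + 4)) = 5/(y + 4) - 4/(y + 1).
An antiderivative is F(y) = -4*log(y + 1) + 5*log(y + 4).
Then F(2) - F(1) = (log(96)) - (-4*log(2) + 5*log(5)) = -5*log(5) + log(3) + 9*log(2).

-5*log(5) + log(3) + 9*log(2)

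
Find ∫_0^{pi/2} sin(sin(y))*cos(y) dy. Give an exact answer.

Let u = sin(y), so du = cos(y) dy. When y = 0, u = 0; when y = pi/2, u = 1.
The integral becomes ∫ sin(u) du from 0 to 1, with antiderivative -cos(u).
Back in y: F(y) = -cos(sin(y)).
Then F(pi/2) - F(0) = (-cos(1)) - (-1) = 1 - cos(1).

1 - cos(1)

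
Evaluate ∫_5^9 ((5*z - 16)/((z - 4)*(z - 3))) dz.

Factor the denominator: z**2 - 7*z + 12 = (z - 3)(z - 4).
Partial fractions: (5*z - 16)/((z - 4)*(z - 3)) = 1/(z - 3) + 4/(z - 4).
An antiderivative is F(z) = 4*log(z - 4) + log(z - 3).
Then F(9) - F(5) = (log(2) + log(3) + 4*log(5)) - (log(2)) = log(3) + 4*log(5).

log(3) + 4*log(5)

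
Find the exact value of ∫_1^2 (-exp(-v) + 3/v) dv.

-exp(-1) + exp(-2) + 3*log(2)

An antiderivative is F(v) = 3*log(v) + exp(-v).
Then F(2) - F(1) = (exp(-2) + 3*log(2)) - (exp(-1)) = -exp(-1) + exp(-2) + 3*log(2).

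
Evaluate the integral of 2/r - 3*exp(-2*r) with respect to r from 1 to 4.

An antiderivative is F(r) = 2*log(r) + 3*exp(-2*r)/2.
Then F(4) - F(1) = (3*exp(-8)/2 + 4*log(2)) - (3*exp(-2)/2) = -3*exp(-2)/2 + 3*exp(-8)/2 + 4*log(2).

-3*exp(-2)/2 + 3*exp(-8)/2 + 4*log(2)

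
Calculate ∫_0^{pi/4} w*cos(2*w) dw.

-1/4 + pi/8

Integrate by parts once (u = w, dv = cos(2*w) dw).
An antiderivative is F(w) = w*sin(2*w)/2 + cos(2*w)/4.
Then F(pi/4) - F(0) = (pi/8) - (1/4) = -1/4 + pi/8.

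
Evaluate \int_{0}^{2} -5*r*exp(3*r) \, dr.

Integrate by parts once (u = r, dv = -5*exp(3*r) dr).
An antiderivative is F(r) = (-15*r + 5)*exp(3*r)/9.
Then F(2) - F(0) = (-25*exp(6)/9) - (5/9) = -25*exp(6)/9 - 5/9.

-25*exp(6)/9 - 5/9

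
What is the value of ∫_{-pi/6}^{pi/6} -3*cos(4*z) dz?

-3*sqrt(3)/4

An antiderivative is F(z) = -3*sin(4*z)/4.
Then F(pi/6) - F(-pi/6) = (-3*sqrt(3)/8) - (3*sqrt(3)/8) = -3*sqrt(3)/4.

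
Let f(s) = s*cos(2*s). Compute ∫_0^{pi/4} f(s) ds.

Integrate by parts once (u = s, dv = cos(2*s) ds).
An antiderivative is F(s) = s*sin(2*s)/2 + cos(2*s)/4.
Then F(pi/4) - F(0) = (pi/8) - (1/4) = -1/4 + pi/8.

-1/4 + pi/8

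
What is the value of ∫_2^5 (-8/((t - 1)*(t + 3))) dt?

Factor the denominator: t**2 + 2*t - 3 = (t + 3)(t - 1).
Partial fractions: -8/((t - 1)*(t + 3)) = 2/(t + 3) - 2/(t - 1).
An antiderivative is F(t) = -2*log(t - 1) + 2*log(t + 3).
Then F(5) - F(2) = (log(4)) - (log(25)) = log(4/25).

log(4/25)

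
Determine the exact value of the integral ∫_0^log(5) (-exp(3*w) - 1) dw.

-124/3 - log(5)

An antiderivative is F(w) = -exp(3*w)/3 - w.
Then F(log(5)) - F(0) = (-125/3 - log(5)) - (-1/3) = -124/3 - log(5).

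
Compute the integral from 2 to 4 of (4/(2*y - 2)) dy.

An antiderivative is F(y) = 2*log(2*y - 2).
Then F(4) - F(2) = (log(36)) - (log(4)) = log(9).

log(9)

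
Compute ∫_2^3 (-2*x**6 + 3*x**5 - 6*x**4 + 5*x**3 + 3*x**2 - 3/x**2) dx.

-57293/140

By the power rule, an antiderivative is F(x) = -2*x**7/7 + x**6/2 - 6*x**5/5 + 5*x**4/4 + x**3 + 3/x.
Then F(3) - F(2) = (-59179/140) - (-943/70) = -57293/140.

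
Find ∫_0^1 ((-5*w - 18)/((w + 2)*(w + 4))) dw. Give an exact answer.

Factor the denominator: w**2 + 6*w + 8 = (w + 4)(w + 2).
Partial fractions: (-5*w - 18)/((w + 2)*(w + 4)) = -1/(w + 4) - 4/(w + 2).
An antiderivative is F(w) = -4*log(w + 2) - log(w + 4).
Then F(1) - F(0) = (-4*log(3) - log(5)) - (-log(64)) = -4*log(3) - log(5) + 6*log(2).

-4*log(3) - log(5) + 6*log(2)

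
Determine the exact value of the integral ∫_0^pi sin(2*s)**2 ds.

pi/2

Use the identity sin^2(2*s) = (1 - cos(4*s))/2.
An antiderivative is F(s) = s/2 - sin(4*s)/8.
Then F(pi) - F(0) = (pi/2) - (0) = pi/2.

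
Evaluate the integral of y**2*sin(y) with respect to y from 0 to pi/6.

-2 - sqrt(3)*pi**2/72 + pi/6 + sqrt(3)

Integrate by parts twice (u = y^2, dv = sin(y) dy).
An antiderivative is F(y) = -y**2*cos(y) + 2*y*sin(y) + 2*cos(y).
Then F(pi/6) - F(0) = (-sqrt(3)*pi**2/72 + pi/6 + sqrt(3)) - (2) = -2 - sqrt(3)*pi**2/72 + pi/6 + sqrt(3).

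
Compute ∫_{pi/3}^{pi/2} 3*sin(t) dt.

3/2

An antiderivative is F(t) = -3*cos(t).
Then F(pi/2) - F(pi/3) = (0) - (-3/2) = 3/2.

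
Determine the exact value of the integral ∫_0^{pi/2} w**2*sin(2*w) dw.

-1/2 + pi**2/8

Integrate by parts twice (u = w^2, dv = sin(2*w) dw).
An antiderivative is F(w) = -w**2*cos(2*w)/2 + w*sin(2*w)/2 + cos(2*w)/4.
Then F(pi/2) - F(0) = (-1/4 + pi**2/8) - (1/4) = -1/2 + pi**2/8.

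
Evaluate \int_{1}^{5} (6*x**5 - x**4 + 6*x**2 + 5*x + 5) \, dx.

76636/5

By the power rule, an antiderivative is F(x) = x**6 - x**5/5 + 2*x**3 + 5*x**2/2 + 5*x.
Then F(5) - F(1) = (30675/2) - (103/10) = 76636/5.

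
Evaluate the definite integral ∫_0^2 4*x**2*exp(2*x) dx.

-1 + 5*exp(4)

Integrate by parts twice (u = x^2, dv = 4*exp(2*x) dx).
An antiderivative is F(x) = (2*x**2 - 2*x + 1)*exp(2*x).
Then F(2) - F(0) = (5*exp(4)) - (1) = -1 + 5*exp(4).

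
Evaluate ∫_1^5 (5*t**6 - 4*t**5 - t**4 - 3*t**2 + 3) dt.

1562752/35

By the power rule, an antiderivative is F(t) = 5*t**7/7 - 2*t**6/3 - t**5/5 - t**3 + 3*t.
Then F(5) - F(1) = (937690/21) - (194/105) = 1562752/35.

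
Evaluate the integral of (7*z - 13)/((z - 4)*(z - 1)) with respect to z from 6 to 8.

Factor the denominator: z**2 - 5*z + 4 = (z - 1)(z - 4).
Partial fractions: (7*z - 13)/((z - 4)*(z - 1)) = 2/(z - 1) + 5/(z - 4).
An antiderivative is F(z) = 5*log(z - 4) + 2*log(z - 1).
Then F(8) - F(6) = (2*log(7) + 10*log(2)) - (2*log(5) + 5*log(2)) = -2*log(5) + 5*log(2) + 2*log(7).

-2*log(5) + 5*log(2) + 2*log(7)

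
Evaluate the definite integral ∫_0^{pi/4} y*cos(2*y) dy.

Integrate by parts once (u = y, dv = cos(2*y) dy).
An antiderivative is F(y) = y*sin(2*y)/2 + cos(2*y)/4.
Then F(pi/4) - F(0) = (pi/8) - (1/4) = -1/4 + pi/8.

-1/4 + pi/8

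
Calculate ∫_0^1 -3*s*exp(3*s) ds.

Integrate by parts once (u = s, dv = -3*exp(3*s) ds).
An antiderivative is F(s) = (-3*s + 1)*exp(3*s)/3.
Then F(1) - F(0) = (-2*exp(3)/3) - (1/3) = -2*exp(3)/3 - 1/3.

-2*exp(3)/3 - 1/3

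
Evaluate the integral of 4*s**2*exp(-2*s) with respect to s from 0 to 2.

Integrate by parts twice (u = s^2, dv = 4*exp(-2*s) ds).
An antiderivative is F(s) = (-2*s**2 - 2*s - 1)*exp(-2*s).
Then F(2) - F(0) = (-13*exp(-4)) - (-1) = 1 - 13*exp(-4).

1 - 13*exp(-4)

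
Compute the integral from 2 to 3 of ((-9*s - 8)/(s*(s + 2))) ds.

-5*log(5) - 4*log(3) + 14*log(2)

Factor the denominator: s**2 + 2*s = (s + 2)s.
Partial fractions: (-9*s - 8)/(s*(s + 2)) = -5/(s + 2) - 4/s.
An antiderivative is F(s) = -4*log(s) - 5*log(s + 2).
Then F(3) - F(2) = (-5*log(5) - 4*log(3)) - (-14*log(2)) = -5*log(5) - 4*log(3) + 14*log(2).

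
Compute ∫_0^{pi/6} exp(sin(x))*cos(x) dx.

Let u = sin(x), so du = cos(x) dx. When x = 0, u = 0; when x = pi/6, u = 1/2.
The integral becomes ∫ exp(u) du from 0 to 1/2, with antiderivative exp(u).
Back in x: F(x) = exp(sin(x)).
Then F(pi/6) - F(0) = (exp(1/2)) - (1) = -1 + exp(1/2).

-1 + exp(1/2)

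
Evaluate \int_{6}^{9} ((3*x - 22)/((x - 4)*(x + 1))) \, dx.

Factor the denominator: x**2 - 3*x - 4 = (x + 1)(x - 4).
Partial fractions: (3*x - 22)/((x - 4)*(x + 1)) = 5/(x + 1) - 2/(x - 4).
An antiderivative is F(x) = -2*log(x - 4) + 5*log(x + 1).
Then F(9) - F(6) = (5*log(2) + 3*log(5)) - (-2*log(2) + 5*log(7)) = -5*log(7) + 3*log(5) + 7*log(2).

-5*log(7) + 3*log(5) + 7*log(2)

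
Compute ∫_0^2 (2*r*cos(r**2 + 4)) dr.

-sin(4) + sin(8)

Let u = r**2 + 4, so du = 2*r dr. When r = 0, u = 4; when r = 2, u = 8.
The integral becomes ∫ cos(u) du from 4 to 8, with antiderivative sin(u).
Back in r: F(r) = sin(r**2 + 4).
Then F(2) - F(0) = (sin(8)) - (sin(4)) = -sin(4) + sin(8).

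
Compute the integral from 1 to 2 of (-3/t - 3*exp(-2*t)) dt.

-3*log(2) - 3*exp(-2)/2 + 3*exp(-4)/2

An antiderivative is F(t) = -3*log(t) + 3*exp(-2*t)/2.
Then F(2) - F(1) = (-3*log(2) + 3*exp(-4)/2) - (3*exp(-2)/2) = -3*log(2) - 3*exp(-2)/2 + 3*exp(-4)/2.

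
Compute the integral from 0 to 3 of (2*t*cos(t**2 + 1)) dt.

-sin(1) + sin(10)

Let u = t**2 + 1, so du = 2*t dt. When t = 0, u = 1; when t = 3, u = 10.
The integral becomes ∫ cos(u) du from 1 to 10, with antiderivative sin(u).
Back in t: F(t) = sin(t**2 + 1).
Then F(3) - F(0) = (sin(10)) - (sin(1)) = -sin(1) + sin(10).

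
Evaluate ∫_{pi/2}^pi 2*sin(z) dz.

2

An antiderivative is F(z) = -2*cos(z).
Then F(pi) - F(pi/2) = (2) - (0) = 2.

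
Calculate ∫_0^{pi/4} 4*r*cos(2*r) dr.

-1 + pi/2

Integrate by parts once (u = r, dv = 4*cos(2*r) dr).
An antiderivative is F(r) = 2*r*sin(2*r) + cos(2*r).
Then F(pi/4) - F(0) = (pi/2) - (1) = -1 + pi/2.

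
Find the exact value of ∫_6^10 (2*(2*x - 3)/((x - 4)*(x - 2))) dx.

-log(2) + 5*log(3)

Factor the denominator: x**2 - 6*x + 8 = (x - 2)(x - 4).
Partial fractions: 2*(2*x - 3)/((x - 4)*(x - 2)) = -1/(x - 2) + 5/(x - 4).
An antiderivative is F(x) = 5*log(x - 4) - log(x - 2).
Then F(10) - F(6) = (2*log(2) + 5*log(3)) - (log(8)) = -log(2) + 5*log(3).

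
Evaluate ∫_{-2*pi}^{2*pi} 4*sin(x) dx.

0

An antiderivative is F(x) = -4*cos(x).
Then F(2*pi) - F(-2*pi) = (-4) - (-4) = 0.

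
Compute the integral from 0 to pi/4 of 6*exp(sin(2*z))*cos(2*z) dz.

Let u = sin(2*z), so du = 2*cos(2*z) dz. When z = 0, u = 0; when z = pi/4, u = 1.
The integral becomes 3·∫ exp(u) du from 0 to 1, with antiderivative 3*exp(u).
Back in z: F(z) = 3*exp(sin(2*z)).
Then F(pi/4) - F(0) = (3*E) - (3) = -3 + 3*E.

-3 + 3*E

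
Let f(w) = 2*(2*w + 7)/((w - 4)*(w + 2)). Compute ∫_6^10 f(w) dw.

Factor the denominator: w**2 - 2*w - 8 = (w + 2)(w - 4).
Partial fractions: 2*(2*w + 7)/((w - 4)*(w + 2)) = -1/(w + 2) + 5/(w - 4).
An antiderivative is F(w) = 5*log(w - 4) - log(w + 2).
Then F(10) - F(6) = (3*log(2) + 4*log(3)) - (log(4)) = log(2) + 4*log(3).

log(2) + 4*log(3)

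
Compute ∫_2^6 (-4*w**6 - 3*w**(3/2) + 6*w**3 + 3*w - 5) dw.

By the power rule, an antiderivative is F(w) = -4*w**7/7 - 6*w**(5/2)/5 + 3*w**4/2 + 3*w**2/2 - 5*w.
Then F(6) - F(2) = (-1105968/7 - 216*sqrt(6)/5) - (-372/7 - 24*sqrt(2)/5) = -1105596/7 - 216*sqrt(6)/5 + 24*sqrt(2)/5.

-1105596/7 - 216*sqrt(6)/5 + 24*sqrt(2)/5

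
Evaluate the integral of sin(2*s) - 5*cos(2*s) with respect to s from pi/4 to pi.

An antiderivative is F(s) = -5*sin(2*s)/2 - cos(2*s)/2.
Then F(pi) - F(pi/4) = (-1/2) - (-5/2) = 2.

2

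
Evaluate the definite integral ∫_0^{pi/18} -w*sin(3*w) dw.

Integrate by parts once (u = w, dv = -sin(3*w) dw).
An antiderivative is F(w) = w*cos(3*w)/3 - sin(3*w)/9.
Then F(pi/18) - F(0) = (-1/18 + sqrt(3)*pi/108) - (0) = -1/18 + sqrt(3)*pi/108.

-1/18 + sqrt(3)*pi/108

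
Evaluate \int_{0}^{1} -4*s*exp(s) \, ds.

Integrate by parts once (u = s, dv = -4*exp(s) ds).
An antiderivative is F(s) = (-4*s + 4)*exp(s).
Then F(1) - F(0) = (0) - (4) = -4.

-4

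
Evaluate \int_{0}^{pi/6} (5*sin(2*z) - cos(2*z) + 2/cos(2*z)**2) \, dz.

5/4 + 3*sqrt(3)/4

An antiderivative is F(z) = -sin(2*z)/2 - 5*cos(2*z)/2 + tan(2*z).
Then F(pi/6) - F(0) = (-5/4 + 3*sqrt(3)/4) - (-5/2) = 5/4 + 3*sqrt(3)/4.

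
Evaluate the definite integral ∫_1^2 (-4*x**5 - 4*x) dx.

-48

By the power rule, an antiderivative is F(x) = -2*x**6/3 - 2*x**2.
Then F(2) - F(1) = (-152/3) - (-8/3) = -48.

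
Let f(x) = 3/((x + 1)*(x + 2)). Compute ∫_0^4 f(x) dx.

-3*log(3) + 3*log(5)

Factor the denominator: x**2 + 3*x + 2 = (x + 2)(x + 1).
Partial fractions: 3/((x + 1)*(x + 2)) = -3/(x + 2) + 3/(x + 1).
An antiderivative is F(x) = 3*log(x + 1) - 3*log(x + 2).
Then F(4) - F(0) = (-3*log(3) - 3*log(2) + 3*log(5)) - (-log(8)) = -3*log(3) + 3*log(5).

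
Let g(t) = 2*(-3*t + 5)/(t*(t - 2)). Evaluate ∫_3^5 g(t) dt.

Factor the denominator: t**2 - 2*t = t(t - 2).
Partial fractions: 2*(-3*t + 5)/(t*(t - 2)) = -5/t - 1/(t - 2).
An antiderivative is F(t) = -5*log(t) - log(t - 2).
Then F(5) - F(3) = (-5*log(5) - log(3)) - (-5*log(3)) = -5*log(5) + 4*log(3).

-5*log(5) + 4*log(3)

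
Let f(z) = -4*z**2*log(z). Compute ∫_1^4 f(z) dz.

Integrate by parts once (u = ln z, dv = -4*z**2 dz).
An antiderivative is F(z) = -4*z**3*(3*log(z) - 1)/9.
Then F(4) - F(1) = (256/9 - 512*log(2)/3) - (4/9) = 28 - 512*log(2)/3.

28 - 512*log(2)/3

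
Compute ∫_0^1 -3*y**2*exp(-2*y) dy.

-3/4 + 15*exp(-2)/4

Integrate by parts twice (u = y^2, dv = -3*exp(-2*y) dy).
An antiderivative is F(y) = (6*y**2 + 6*y + 3)*exp(-2*y)/4.
Then F(1) - F(0) = (15*exp(-2)/4) - (3/4) = -3/4 + 15*exp(-2)/4.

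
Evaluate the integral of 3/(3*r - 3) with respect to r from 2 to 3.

An antiderivative is F(r) = log(3*r - 3).
Then F(3) - F(2) = (log(6)) - (log(3)) = log(2).

log(2)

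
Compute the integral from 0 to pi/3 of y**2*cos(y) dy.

Integrate by parts twice (u = y^2, dv = cos(y) dy).
An antiderivative is F(y) = y**2*sin(y) + 2*y*cos(y) - 2*sin(y).
Then F(pi/3) - F(0) = (-sqrt(3) + sqrt(3)*pi**2/18 + pi/3) - (0) = -sqrt(3) + sqrt(3)*pi**2/18 + pi/3.

-sqrt(3) + sqrt(3)*pi**2/18 + pi/3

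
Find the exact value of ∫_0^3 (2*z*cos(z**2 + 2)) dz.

Let u = z**2 + 2, so du = 2*z dz. When z = 0, u = 2; when z = 3, u = 11.
The integral becomes ∫ cos(u) du from 2 to 11, with antiderivative sin(u).
Back in z: F(z) = sin(z**2 + 2).
Then F(3) - F(0) = (sin(11)) - (sin(2)) = sin(11) - sin(2).

sin(11) - sin(2)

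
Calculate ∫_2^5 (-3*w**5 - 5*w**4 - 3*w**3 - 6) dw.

By the power rule, an antiderivative is F(w) = -w**6/2 - w**5 - 3*w**4/4 - 6*w.
Then F(5) - F(2) = (-45745/4) - (-88) = -45393/4.

-45393/4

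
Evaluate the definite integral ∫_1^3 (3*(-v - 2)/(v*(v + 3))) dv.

log(2/27)

Factor the denominator: v**2 + 3*v = (v + 3)v.
Partial fractions: 3*(-v - 2)/(v*(v + 3)) = -1/(v + 3) - 2/v.
An antiderivative is F(v) = -2*log(v) - log(v + 3).
Then F(3) - F(1) = (-log(54)) - (-log(4)) = log(2/27).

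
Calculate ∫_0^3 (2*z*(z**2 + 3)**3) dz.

Let u = z**2 + 3, so du = 2*z dz. When z = 0, u = 3; when z = 3, u = 12.
The integral becomes ∫ u**3 du from 3 to 12, with antiderivative u**4/4.
Back in z: F(z) = (z**2 + 3)**4/4.
Then F(3) - F(0) = (5184) - (81/4) = 20655/4.

20655/4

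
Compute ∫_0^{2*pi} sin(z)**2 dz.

pi

Use the identity sin^2(z) = (1 - cos(2*z))/2.
An antiderivative is F(z) = z/2 - sin(2*z)/4.
Then F(2*pi) - F(0) = (pi) - (0) = pi.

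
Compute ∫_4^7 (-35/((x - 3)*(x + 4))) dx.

Factor the denominator: x**2 + x - 12 = (x + 4)(x - 3).
Partial fractions: -35/((x - 3)*(x + 4)) = 5/(x + 4) - 5/(x - 3).
An antiderivative is F(x) = -5*log(x - 3) + 5*log(x + 4).
Then F(7) - F(4) = (-10*log(2) + 5*log(11)) - (15*log(2)) = -25*log(2) + 5*log(11).

-25*log(2) + 5*log(11)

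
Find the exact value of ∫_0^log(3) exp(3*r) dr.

26/3

Let u = exp(r), so du = exp(r) dr. When r = 0, u = 1; when r = log(3), u = 3.
The integral becomes ∫ u**2 du from 1 to 3, with antiderivative u**3/3.
Back in r: F(r) = exp(3*r)/3.
Then F(log(3)) - F(0) = (9) - (1/3) = 26/3.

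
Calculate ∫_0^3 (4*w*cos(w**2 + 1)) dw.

-2*sin(1) + 2*sin(10)

Let u = w**2 + 1, so du = 2*w dw. When w = 0, u = 1; when w = 3, u = 10.
The integral becomes 2·∫ cos(u) du from 1 to 10, with antiderivative 2*sin(u).
Back in w: F(w) = 2*sin(w**2 + 1).
Then F(3) - F(0) = (2*sin(10)) - (2*sin(1)) = -2*sin(1) + 2*sin(10).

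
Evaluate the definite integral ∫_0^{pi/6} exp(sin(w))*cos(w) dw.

Let u = sin(w), so du = cos(w) dw. When w = 0, u = 0; when w = pi/6, u = 1/2.
The integral becomes ∫ exp(u) du from 0 to 1/2, with antiderivative exp(u).
Back in w: F(w) = exp(sin(w)).
Then F(pi/6) - F(0) = (exp(1/2)) - (1) = -1 + exp(1/2).

-1 + exp(1/2)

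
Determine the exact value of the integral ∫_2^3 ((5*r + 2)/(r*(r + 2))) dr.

Factor the denominator: r**2 + 2*r = (r + 2)r.
Partial fractions: (5*r + 2)/(r*(r + 2)) = 4/(r + 2) + 1/r.
An antiderivative is F(r) = log(r) + 4*log(r + 2).
Then F(3) - F(2) = (log(3) + 4*log(5)) - (9*log(2)) = -9*log(2) + log(3) + 4*log(5).

-9*log(2) + log(3) + 4*log(5)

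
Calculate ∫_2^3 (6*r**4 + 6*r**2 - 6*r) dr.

By the power rule, an antiderivative is F(r) = 6*r**5/5 + 2*r**3 - 3*r**2.
Then F(3) - F(2) = (1593/5) - (212/5) = 1381/5.

1381/5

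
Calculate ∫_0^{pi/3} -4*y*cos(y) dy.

Integrate by parts once (u = y, dv = -4*cos(y) dy).
An antiderivative is F(y) = -4*y*sin(y) - 4*cos(y).
Then F(pi/3) - F(0) = (-2*sqrt(3)*pi/3 - 2) - (-4) = -2*sqrt(3)*pi/3 + 2.

-2*sqrt(3)*pi/3 + 2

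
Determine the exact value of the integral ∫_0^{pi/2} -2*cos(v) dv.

An antiderivative is F(v) = -2*sin(v).
Then F(pi/2) - F(0) = (-2) - (0) = -2.

-2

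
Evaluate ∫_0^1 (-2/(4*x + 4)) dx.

An antiderivative is F(x) = -log(4*x + 4)/2.
Then F(1) - F(0) = (-3*log(2)/2) - (-log(2)) = -log(2)/2.

-log(2)/2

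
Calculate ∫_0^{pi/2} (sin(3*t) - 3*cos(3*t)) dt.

An antiderivative is F(t) = -sin(3*t) - cos(3*t)/3.
Then F(pi/2) - F(0) = (1) - (-1/3) = 4/3.

4/3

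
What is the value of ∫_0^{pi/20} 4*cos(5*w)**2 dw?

Use the identity cos^2(5*w) = (1 + cos(10*w))/2.
An antiderivative is F(w) = 2*w + sin(10*w)/5.
Then F(pi/20) - F(0) = (1/5 + pi/10) - (0) = 1/5 + pi/10.

1/5 + pi/10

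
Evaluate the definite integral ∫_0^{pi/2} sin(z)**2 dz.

Use the identity sin^2(z) = (1 - cos(2*z))/2.
An antiderivative is F(z) = z/2 - sin(2*z)/4.
Then F(pi/2) - F(0) = (pi/4) - (0) = pi/4.

pi/4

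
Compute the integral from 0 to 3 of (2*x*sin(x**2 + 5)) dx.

Let u = x**2 + 5, so du = 2*x dx. When x = 0, u = 5; when x = 3, u = 14.
The integral becomes ∫ sin(u) du from 5 to 14, with antiderivative -cos(u).
Back in x: F(x) = -cos(x**2 + 5).
Then F(3) - F(0) = (-cos(14)) - (-cos(5)) = -cos(14) + cos(5).

-cos(14) + cos(5)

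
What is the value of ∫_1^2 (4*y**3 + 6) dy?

21

By the power rule, an antiderivative is F(y) = y**4 + 6*y.
Then F(2) - F(1) = (28) - (7) = 21.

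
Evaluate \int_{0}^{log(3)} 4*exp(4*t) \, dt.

80

Let u = exp(t), so du = exp(t) dt. When t = 0, u = 1; when t = log(3), u = 3.
The integral becomes 4·∫ u**3 du from 1 to 3, with antiderivative u**4.
Back in t: F(t) = exp(4*t).
Then F(log(3)) - F(0) = (81) - (1) = 80.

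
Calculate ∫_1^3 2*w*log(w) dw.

Integrate by parts once (u = ln w, dv = 2*w dw).
An antiderivative is F(w) = w**2*(2*log(w) - 1)/2.
Then F(3) - F(1) = (-9/2 + 9*log(3)) - (-1/2) = -4 + 9*log(3).

-4 + 9*log(3)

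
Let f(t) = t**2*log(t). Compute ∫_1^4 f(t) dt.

-7 + 128*log(2)/3

Integrate by parts once (u = ln t, dv = t**2 dt).
An antiderivative is F(t) = t**3*(3*log(t) - 1)/9.
Then F(4) - F(1) = (-64/9 + 128*log(2)/3) - (-1/9) = -7 + 128*log(2)/3.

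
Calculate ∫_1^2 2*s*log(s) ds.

-3/2 + log(16)

Integrate by parts once (u = ln s, dv = 2*s ds).
An antiderivative is F(s) = s**2*(2*log(s) - 1)/2.
Then F(2) - F(1) = (-2 + log(16)) - (-1/2) = -3/2 + log(16).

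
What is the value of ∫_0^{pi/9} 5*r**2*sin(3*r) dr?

-5/27 - 5*pi**2/486 + 5*sqrt(3)*pi/81

Integrate by parts twice (u = r^2, dv = 5*sin(3*r) dr).
An antiderivative is F(r) = -5*r**2*cos(3*r)/3 + 10*r*sin(3*r)/9 + 10*cos(3*r)/27.
Then F(pi/9) - F(0) = (-5*pi**2/486 + 5/27 + 5*sqrt(3)*pi/81) - (10/27) = -5/27 - 5*pi**2/486 + 5*sqrt(3)*pi/81.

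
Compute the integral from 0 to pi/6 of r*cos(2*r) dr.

Integrate by parts once (u = r, dv = cos(2*r) dr).
An antiderivative is F(r) = r*sin(2*r)/2 + cos(2*r)/4.
Then F(pi/6) - F(0) = (1/8 + sqrt(3)*pi/24) - (1/4) = -1/8 + sqrt(3)*pi/24.

-1/8 + sqrt(3)*pi/24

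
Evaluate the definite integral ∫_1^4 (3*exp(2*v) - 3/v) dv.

-3*exp(2)/2 - log(64) + 3*exp(8)/2

An antiderivative is F(v) = 3*exp(2*v)/2 - 3*log(v).
Then F(4) - F(1) = (-log(64) + 3*exp(8)/2) - (3*exp(2)/2) = -3*exp(2)/2 - log(64) + 3*exp(8)/2.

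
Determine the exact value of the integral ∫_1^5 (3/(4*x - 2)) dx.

3*log(3)/2

An antiderivative is F(x) = 3*log(4*x - 2)/4.
Then F(5) - F(1) = (3*log(18)/4) - (3*log(2)/4) = 3*log(3)/2.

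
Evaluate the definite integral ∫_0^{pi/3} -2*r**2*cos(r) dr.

-2*pi/3 - sqrt(3)*pi**2/9 + 2*sqrt(3)

Integrate by parts twice (u = r^2, dv = -2*cos(r) dr).
An antiderivative is F(r) = -2*r**2*sin(r) - 4*r*cos(r) + 4*sin(r).
Then F(pi/3) - F(0) = (-2*pi/3 - sqrt(3)*pi**2/9 + 2*sqrt(3)) - (0) = -2*pi/3 - sqrt(3)*pi**2/9 + 2*sqrt(3).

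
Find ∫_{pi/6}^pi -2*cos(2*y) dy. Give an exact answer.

An antiderivative is F(y) = -sin(2*y).
Then F(pi) - F(pi/6) = (0) - (-sqrt(3)/2) = sqrt(3)/2.

sqrt(3)/2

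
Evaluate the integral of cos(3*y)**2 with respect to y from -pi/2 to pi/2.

pi/2

Use the identity cos^2(3*y) = (1 + cos(6*y))/2.
An antiderivative is F(y) = y/2 + sin(6*y)/12.
Then F(pi/2) - F(-pi/2) = (pi/4) - (-pi/4) = pi/2.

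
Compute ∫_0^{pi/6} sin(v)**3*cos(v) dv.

1/64

Let u = sin(v), so du = cos(v) dv. When v = 0, u = 0; when v = pi/6, u = 1/2.
The integral becomes ∫ u**3 du from 0 to 1/2, with antiderivative u**4/4.
Back in v: F(v) = sin(v)**4/4.
Then F(pi/6) - F(0) = (1/64) - (0) = 1/64.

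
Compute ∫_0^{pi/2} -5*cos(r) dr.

-5

An antiderivative is F(r) = -5*sin(r).
Then F(pi/2) - F(0) = (-5) - (0) = -5.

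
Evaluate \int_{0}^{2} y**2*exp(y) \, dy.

-2 + 2*exp(2)

Integrate by parts twice (u = y^2, dv = exp(y) dy).
An antiderivative is F(y) = (y**2 - 2*y + 2)*exp(y).
Then F(2) - F(0) = (2*exp(2)) - (2) = -2 + 2*exp(2).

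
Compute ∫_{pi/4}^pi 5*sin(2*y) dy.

-5/2

An antiderivative is F(y) = -5*cos(2*y)/2.
Then F(pi) - F(pi/4) = (-5/2) - (0) = -5/2.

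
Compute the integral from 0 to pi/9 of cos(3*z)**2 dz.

sqrt(3)/24 + pi/18

Use the identity cos^2(3*z) = (1 + cos(6*z))/2.
An antiderivative is F(z) = z/2 + sin(6*z)/12.
Then F(pi/9) - F(0) = (sqrt(3)/24 + pi/18) - (0) = sqrt(3)/24 + pi/18.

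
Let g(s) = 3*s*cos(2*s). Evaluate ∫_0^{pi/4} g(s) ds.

Integrate by parts once (u = s, dv = 3*cos(2*s) ds).
An antiderivative is F(s) = 3*s*sin(2*s)/2 + 3*cos(2*s)/4.
Then F(pi/4) - F(0) = (3*pi/8) - (3/4) = -3/4 + 3*pi/8.

-3/4 + 3*pi/8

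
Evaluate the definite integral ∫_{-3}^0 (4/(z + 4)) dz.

8*log(2)

An antiderivative is F(z) = 4*log(z + 4).
Then F(0) - F(-3) = (8*log(2)) - (0) = 8*log(2).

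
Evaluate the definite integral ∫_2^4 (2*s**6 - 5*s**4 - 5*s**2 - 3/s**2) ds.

298913/84

By the power rule, an antiderivative is F(s) = 2*s**7/7 - s**5 - 5*s**3/3 + 3/s.
Then F(4) - F(2) = (298303/84) - (-305/42) = 298913/84.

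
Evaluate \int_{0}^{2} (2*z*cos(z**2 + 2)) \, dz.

-sin(2) + sin(6)

Let u = z**2 + 2, so du = 2*z dz. When z = 0, u = 2; when z = 2, u = 6.
The integral becomes ∫ cos(u) du from 2 to 6, with antiderivative sin(u).
Back in z: F(z) = sin(z**2 + 2).
Then F(2) - F(0) = (sin(6)) - (sin(2)) = -sin(2) + sin(6).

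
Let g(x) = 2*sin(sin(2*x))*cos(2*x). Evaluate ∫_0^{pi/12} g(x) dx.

Let u = sin(2*x), so du = 2*cos(2*x) dx. When x = 0, u = 0; when x = pi/12, u = 1/2.
The integral becomes ∫ sin(u) du from 0 to 1/2, with antiderivative -cos(u).
Back in x: F(x) = -cos(sin(2*x)).
Then F(pi/12) - F(0) = (-cos(1/2)) - (-1) = 1 - cos(1/2).

1 - cos(1/2)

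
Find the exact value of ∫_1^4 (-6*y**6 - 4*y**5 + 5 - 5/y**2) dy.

-469317/28

By the power rule, an antiderivative is F(y) = -6*y**7/7 - 2*y**6/3 + 5*y + 5/y.
Then F(4) - F(1) = (-1407239/84) - (178/21) = -469317/28.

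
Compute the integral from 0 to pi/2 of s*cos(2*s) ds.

-1/2

Integrate by parts once (u = s, dv = cos(2*s) ds).
An antiderivative is F(s) = s*sin(2*s)/2 + cos(2*s)/4.
Then F(pi/2) - F(0) = (-1/4) - (1/4) = -1/2.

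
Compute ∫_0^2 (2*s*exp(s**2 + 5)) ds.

Let u = s**2 + 5, so du = 2*s ds. When s = 0, u = 5; when s = 2, u = 9.
The integral becomes ∫ exp(u) du from 5 to 9, with antiderivative exp(u).
Back in s: F(s) = exp(s**2 + 5).
Then F(2) - F(0) = (exp(9)) - (exp(5)) = -exp(5) + exp(9).

-exp(5) + exp(9)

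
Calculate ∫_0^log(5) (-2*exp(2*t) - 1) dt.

An antiderivative is F(t) = -exp(2*t) - t.
Then F(log(5)) - F(0) = (-25 - log(5)) - (-1) = -24 - log(5).

-24 - log(5)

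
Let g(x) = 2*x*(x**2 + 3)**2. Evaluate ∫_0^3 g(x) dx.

567

Let u = x**2 + 3, so du = 2*x dx. When x = 0, u = 3; when x = 3, u = 12.
The integral becomes ∫ u**2 du from 3 to 12, with antiderivative u**3/3.
Back in x: F(x) = (x**2 + 3)**3/3.
Then F(3) - F(0) = (576) - (9) = 567.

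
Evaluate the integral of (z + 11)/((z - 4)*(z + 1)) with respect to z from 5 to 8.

-2*log(3) + 8*log(2)

Factor the denominator: z**2 - 3*z - 4 = (z + 1)(z - 4).
Partial fractions: (z + 11)/((z - 4)*(z + 1)) = -2/(z + 1) + 3/(z - 4).
An antiderivative is F(z) = 3*log(z - 4) - 2*log(z + 1).
Then F(8) - F(5) = (log(64/81)) - (-log(36)) = -2*log(3) + 8*log(2).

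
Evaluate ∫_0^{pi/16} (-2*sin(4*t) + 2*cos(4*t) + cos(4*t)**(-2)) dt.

An antiderivative is F(t) = sin(4*t)/2 + cos(4*t)/2 + tan(4*t)/4.
Then F(pi/16) - F(0) = (1/4 + sqrt(2)/2) - (1/2) = -1/4 + sqrt(2)/2.

-1/4 + sqrt(2)/2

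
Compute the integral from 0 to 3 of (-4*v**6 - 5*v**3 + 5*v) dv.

-37197/28

By the power rule, an antiderivative is F(v) = -4*v**7/7 - 5*v**4/4 + 5*v**2/2.
Then F(3) - F(0) = (-37197/28) - (0) = -37197/28.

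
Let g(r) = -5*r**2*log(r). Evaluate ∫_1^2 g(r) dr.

Integrate by parts once (u = ln r, dv = -5*r**2 dr).
An antiderivative is F(r) = -5*r**3*(3*log(r) - 1)/9.
Then F(2) - F(1) = (40/9 - 40*log(2)/3) - (5/9) = 35/9 - 40*log(2)/3.

35/9 - 40*log(2)/3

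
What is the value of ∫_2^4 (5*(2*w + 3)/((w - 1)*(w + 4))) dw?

10*log(2)

Factor the denominator: w**2 + 3*w - 4 = (w + 4)(w - 1).
Partial fractions: 5*(2*w + 3)/((w - 1)*(w + 4)) = 5/(w + 4) + 5/(w - 1).
An antiderivative is F(w) = 5*log(w - 1) + 5*log(w + 4).
Then F(4) - F(2) = (5*log(3) + 15*log(2)) - (5*log(2) + 5*log(3)) = 10*log(2).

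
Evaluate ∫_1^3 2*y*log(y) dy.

Integrate by parts once (u = ln y, dv = 2*y dy).
An antiderivative is F(y) = y**2*(2*log(y) - 1)/2.
Then F(3) - F(1) = (-9/2 + 9*log(3)) - (-1/2) = -4 + 9*log(3).

-4 + 9*log(3)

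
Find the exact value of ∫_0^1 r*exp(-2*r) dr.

(-3 + exp(2))*exp(-2)/4

Integrate by parts once (u = r, dv = exp(-2*r) dr).
An antiderivative is F(r) = (-2*r - 1)*exp(-2*r)/4.
Then F(1) - F(0) = (-3*exp(-2)/4) - (-1/4) = (-3 + exp(2))*exp(-2)/4.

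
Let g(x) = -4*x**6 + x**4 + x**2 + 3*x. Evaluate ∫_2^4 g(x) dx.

By the power rule, an antiderivative is F(x) = -4*x**7/7 + x**5/5 + x**3/3 + 3*x**2/2.
Then F(4) - F(2) = (-956776/105) - (-6098/105) = -950678/105.

-950678/105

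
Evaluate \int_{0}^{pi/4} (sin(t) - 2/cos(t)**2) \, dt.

-1 - sqrt(2)/2

An antiderivative is F(t) = -cos(t) - 2*tan(t).
Then F(pi/4) - F(0) = (-2 - sqrt(2)/2) - (-1) = -1 - sqrt(2)/2.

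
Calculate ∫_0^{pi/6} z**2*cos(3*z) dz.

-2/27 + pi**2/108

Integrate by parts twice (u = z^2, dv = cos(3*z) dz).
An antiderivative is F(z) = z**2*sin(3*z)/3 + 2*z*cos(3*z)/9 - 2*sin(3*z)/27.
Then F(pi/6) - F(0) = (-2/27 + pi**2/108) - (0) = -2/27 + pi**2/108.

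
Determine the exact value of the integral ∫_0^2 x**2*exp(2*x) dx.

Integrate by parts twice (u = x^2, dv = exp(2*x) dx).
An antiderivative is F(x) = (2*x**2 - 2*x + 1)*exp(2*x)/4.
Then F(2) - F(0) = (5*exp(4)/4) - (1/4) = -1/4 + 5*exp(4)/4.

-1/4 + 5*exp(4)/4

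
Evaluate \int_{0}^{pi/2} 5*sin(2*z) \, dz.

An antiderivative is F(z) = -5*cos(2*z)/2.
Then F(pi/2) - F(0) = (5/2) - (-5/2) = 5.

5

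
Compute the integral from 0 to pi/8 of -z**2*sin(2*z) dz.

-sqrt(2)/8 - sqrt(2)*pi/32 + sqrt(2)*pi**2/256 + 1/4

Integrate by parts twice (u = z^2, dv = -sin(2*z) dz).
An antiderivative is F(z) = z**2*cos(2*z)/2 - z*sin(2*z)/2 - cos(2*z)/4.
Then F(pi/8) - F(0) = (sqrt(2)*(-32 - 8*pi + pi**2)/256) - (-1/4) = -sqrt(2)/8 - sqrt(2)*pi/32 + sqrt(2)*pi**2/256 + 1/4.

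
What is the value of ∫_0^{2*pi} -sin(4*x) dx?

0

An antiderivative is F(x) = cos(4*x)/4.
Then F(2*pi) - F(0) = (1/4) - (1/4) = 0.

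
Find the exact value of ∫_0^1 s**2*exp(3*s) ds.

Integrate by parts twice (u = s^2, dv = exp(3*s) ds).
An antiderivative is F(s) = (9*s**2 - 6*s + 2)*exp(3*s)/27.
Then F(1) - F(0) = (5*exp(3)/27) - (2/27) = -2/27 + 5*exp(3)/27.

-2/27 + 5*exp(3)/27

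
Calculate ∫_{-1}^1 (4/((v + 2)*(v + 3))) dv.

Factor the denominator: v**2 + 5*v + 6 = (v + 3)(v + 2).
Partial fractions: 4/((v + 2)*(v + 3)) = -4/(v + 3) + 4/(v + 2).
An antiderivative is F(v) = 4*log(v + 2) - 4*log(v + 3).
Then F(1) - F(-1) = (-8*log(2) + 4*log(3)) - (-log(16)) = log(81/16).

log(81/16)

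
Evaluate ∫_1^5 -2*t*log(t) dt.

Integrate by parts once (u = ln t, dv = -2*t dt).
An antiderivative is F(t) = -t**2*(2*log(t) - 1)/2.
Then F(5) - F(1) = (25/2 - 25*log(5)) - (1/2) = 12 - 25*log(5).

12 - 25*log(5)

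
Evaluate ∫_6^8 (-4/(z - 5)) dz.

An antiderivative is F(z) = -4*log(z - 5).
Then F(8) - F(6) = (-log(81)) - (0) = -log(81).

-log(81)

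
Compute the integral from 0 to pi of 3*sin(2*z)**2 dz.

Use the identity sin^2(2*z) = (1 - cos(4*z))/2.
An antiderivative is F(z) = 3*z/2 - 3*sin(4*z)/8.
Then F(pi) - F(0) = (3*pi/2) - (0) = 3*pi/2.

3*pi/2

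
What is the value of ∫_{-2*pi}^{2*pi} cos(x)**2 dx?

Use the identity cos^2(x) = (1 + cos(2*x))/2.
An antiderivative is F(x) = x/2 + sin(2*x)/4.
Then F(2*pi) - F(-2*pi) = (pi) - (-pi) = 2*pi.

2*pi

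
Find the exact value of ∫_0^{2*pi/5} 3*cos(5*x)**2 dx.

3*pi/5

Use the identity cos^2(5*x) = (1 + cos(10*x))/2.
An antiderivative is F(x) = 3*x/2 + 3*sin(10*x)/20.
Then F(2*pi/5) - F(0) = (3*pi/5) - (0) = 3*pi/5.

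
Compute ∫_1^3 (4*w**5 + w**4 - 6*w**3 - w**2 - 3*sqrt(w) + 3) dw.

6196/15 - 6*sqrt(3)

By the power rule, an antiderivative is F(w) = 2*w**6/3 + w**5/5 - 3*w**4/2 - 2*w**(3/2) - w**3/3 + 3*w.
Then F(3) - F(1) = (4131/10 - 6*sqrt(3)) - (1/30) = 6196/15 - 6*sqrt(3).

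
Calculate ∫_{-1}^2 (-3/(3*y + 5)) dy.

An antiderivative is F(y) = -log(3*y + 5).
Then F(2) - F(-1) = (-log(11)) - (-log(2)) = log(2/11).

log(2/11)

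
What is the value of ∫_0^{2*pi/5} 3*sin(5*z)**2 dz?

Use the identity sin^2(5*z) = (1 - cos(10*z))/2.
An antiderivative is F(z) = 3*z/2 - 3*sin(10*z)/20.
Then F(2*pi/5) - F(0) = (3*pi/5) - (0) = 3*pi/5.

3*pi/5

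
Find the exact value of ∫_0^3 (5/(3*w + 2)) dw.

An antiderivative is F(w) = 5*log(3*w + 2)/3.
Then F(3) - F(0) = (5*log(11)/3) - (5*log(2)/3) = -5*log(2)/3 + 5*log(11)/3.

-5*log(2)/3 + 5*log(11)/3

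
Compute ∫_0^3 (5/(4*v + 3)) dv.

An antiderivative is F(v) = 5*log(4*v + 3)/4.
Then F(3) - F(0) = (5*log(15)/4) - (5*log(3)/4) = 5*log(5)/4.

5*log(5)/4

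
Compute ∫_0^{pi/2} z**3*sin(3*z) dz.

Integrate by parts 3 times (u = z^3, dv = sin(3*z) dz).
An antiderivative is F(z) = -z**3*cos(3*z)/3 + z**2*sin(3*z)/3 + 2*z*cos(3*z)/9 - 2*sin(3*z)/27.
Then F(pi/2) - F(0) = (2/27 - pi**2/12) - (0) = 2/27 - pi**2/12.

2/27 - pi**2/12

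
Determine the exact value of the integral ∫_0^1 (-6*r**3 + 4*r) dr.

1/2

By the power rule, an antiderivative is F(r) = -3*r**4/2 + 2*r**2.
Then F(1) - F(0) = (1/2) - (0) = 1/2.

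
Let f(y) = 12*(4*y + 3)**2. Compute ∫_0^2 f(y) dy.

1304

Let u = 4*y + 3, so du = 4 dy. When y = 0, u = 3; when y = 2, u = 11.
The integral becomes 3·∫ u**2 du from 3 to 11, with antiderivative u**3.
Back in y: F(y) = (4*y + 3)**3.
Then F(2) - F(0) = (1331) - (27) = 1304.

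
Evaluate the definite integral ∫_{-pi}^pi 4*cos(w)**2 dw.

Use the identity cos^2(w) = (1 + cos(2*w))/2.
An antiderivative is F(w) = 2*w + sin(2*w).
Then F(pi) - F(-pi) = (2*pi) - (-2*pi) = 4*pi.

4*pi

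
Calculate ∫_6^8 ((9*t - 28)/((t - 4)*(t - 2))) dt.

-log(2) + 5*log(3)

Factor the denominator: t**2 - 6*t + 8 = (t - 2)(t - 4).
Partial fractions: (9*t - 28)/((t - 4)*(t - 2)) = 5/(t - 2) + 4/(t - 4).
An antiderivative is F(t) = 4*log(t - 4) + 5*log(t - 2).
Then F(8) - F(6) = (5*log(3) + 13*log(2)) - (14*log(2)) = -log(2) + 5*log(3).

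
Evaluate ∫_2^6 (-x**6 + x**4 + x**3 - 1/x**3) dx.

By the power rule, an antiderivative is F(x) = -x**7/7 + x**5/5 + x**4/4 + 1/(2*x**2).
Then F(6) - F(2) = (-96041341/2520) - (-2173/280) = -12002723/315.

-12002723/315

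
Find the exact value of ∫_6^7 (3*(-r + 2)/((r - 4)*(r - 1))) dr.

Factor the denominator: r**2 - 5*r + 4 = (r - 1)(r - 4).
Partial fractions: 3*(-r + 2)/((r - 4)*(r - 1)) = -1/(r - 1) - 2/(r - 4).
An antiderivative is F(r) = -2*log(r - 4) - log(r - 1).
Then F(7) - F(6) = (-log(54)) - (-log(20)) = log(10/27).

log(10/27)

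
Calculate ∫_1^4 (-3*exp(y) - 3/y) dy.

-3*exp(4) - 3*log(4) + 3*exp(1)

An antiderivative is F(y) = -3*exp(y) - 3*log(y).
Then F(4) - F(1) = (-3*exp(4) - 3*log(4)) - (-3*exp(1)) = -3*exp(4) - 3*log(4) + 3*exp(1).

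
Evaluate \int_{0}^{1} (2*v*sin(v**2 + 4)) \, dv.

Let u = v**2 + 4, so du = 2*v dv. When v = 0, u = 4; when v = 1, u = 5.
The integral becomes ∫ sin(u) du from 4 to 5, with antiderivative -cos(u).
Back in v: F(v) = -cos(v**2 + 4).
Then F(1) - F(0) = (-cos(5)) - (-cos(4)) = cos(4) - cos(5).

cos(4) - cos(5)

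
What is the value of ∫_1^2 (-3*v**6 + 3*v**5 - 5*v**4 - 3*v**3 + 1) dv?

-1797/28

By the power rule, an antiderivative is F(v) = -3*v**7/7 + v**6/2 - v**5 - 3*v**4/4 + v.
Then F(2) - F(1) = (-454/7) - (-19/28) = -1797/28.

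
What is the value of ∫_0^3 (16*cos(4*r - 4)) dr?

Let u = 4*r - 4, so du = 4 dr. When r = 0, u = -4; when r = 3, u = 8.
The integral becomes 4·∫ cos(u) du from -4 to 8, with antiderivative 4*sin(u).
Back in r: F(r) = 4*sin(4*r - 4).
Then F(3) - F(0) = (4*sin(8)) - (-4*sin(4)) = 4*sin(4) + 4*sin(8).

4*sin(4) + 4*sin(8)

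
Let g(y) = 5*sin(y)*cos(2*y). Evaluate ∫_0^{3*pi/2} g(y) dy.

-5/3

Use the identity sin(y)cos(2*y) = [sin(3*y) + sin(-y)]/2.
An antiderivative is F(y) = 5*cos(y)/2 - 5*cos(3*y)/6.
Then F(3*pi/2) - F(0) = (0) - (5/3) = -5/3.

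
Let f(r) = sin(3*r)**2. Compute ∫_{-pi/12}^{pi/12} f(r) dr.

Use the identity sin^2(3*r) = (1 - cos(6*r))/2.
An antiderivative is F(r) = r/2 - sin(6*r)/12.
Then F(pi/12) - F(-pi/12) = (-1/12 + pi/24) - (1/12 - pi/24) = -1/6 + pi/12.

-1/6 + pi/12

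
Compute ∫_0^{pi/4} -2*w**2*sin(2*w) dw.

Integrate by parts twice (u = w^2, dv = -2*sin(2*w) dw).
An antiderivative is F(w) = w**2*cos(2*w) - w*sin(2*w) - cos(2*w)/2.
Then F(pi/4) - F(0) = (-pi/4) - (-1/2) = 1/2 - pi/4.

1/2 - pi/4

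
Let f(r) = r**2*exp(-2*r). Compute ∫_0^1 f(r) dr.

(-5 + exp(2))*exp(-2)/4

Integrate by parts twice (u = r^2, dv = exp(-2*r) dr).
An antiderivative is F(r) = (-2*r**2 - 2*r - 1)*exp(-2*r)/4.
Then F(1) - F(0) = (-5*exp(-2)/4) - (-1/4) = (-5 + exp(2))*exp(-2)/4.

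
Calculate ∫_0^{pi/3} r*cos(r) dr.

Integrate by parts once (u = r, dv = cos(r) dr).
An antiderivative is F(r) = r*sin(r) + cos(r).
Then F(pi/3) - F(0) = (1/2 + sqrt(3)*pi/6) - (1) = -1/2 + sqrt(3)*pi/6.

-1/2 + sqrt(3)*pi/6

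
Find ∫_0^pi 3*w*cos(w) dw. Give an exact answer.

Integrate by parts once (u = w, dv = 3*cos(w) dw).
An antiderivative is F(w) = 3*w*sin(w) + 3*cos(w).
Then F(pi) - F(0) = (-3) - (3) = -6.

-6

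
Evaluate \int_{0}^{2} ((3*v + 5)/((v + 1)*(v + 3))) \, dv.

log(25/3)

Factor the denominator: v**2 + 4*v + 3 = (v + 3)(v + 1).
Partial fractions: (3*v + 5)/((v + 1)*(v + 3)) = 2/(v + 3) + 1/(v + 1).
An antiderivative is F(v) = log(v + 1) + 2*log(v + 3).
Then F(2) - F(0) = (log(75)) - (log(9)) = log(25/3).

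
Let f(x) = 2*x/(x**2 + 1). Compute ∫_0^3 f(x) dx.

Let u = x**2 + 1, so du = 2*x dx. When x = 0, u = 1; when x = 3, u = 10.
The integral becomes ∫ 1/u du from 1 to 10, with antiderivative log(u).
Back in x: F(x) = log(x**2 + 1).
Then F(3) - F(0) = (log(10)) - (0) = log(10).

log(10)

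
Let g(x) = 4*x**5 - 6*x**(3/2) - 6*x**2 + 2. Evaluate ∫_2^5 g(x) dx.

-60*sqrt(5) + 48*sqrt(2)/5 + 10146

By the power rule, an antiderivative is F(x) = 2*x**6/3 - 12*x**(5/2)/5 - 2*x**3 + 2*x.
Then F(5) - F(2) = (30530/3 - 60*sqrt(5)) - (92/3 - 48*sqrt(2)/5) = -60*sqrt(5) + 48*sqrt(2)/5 + 10146.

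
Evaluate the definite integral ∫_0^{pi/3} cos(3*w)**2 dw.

Use the identity cos^2(3*w) = (1 + cos(6*w))/2.
An antiderivative is F(w) = w/2 + sin(6*w)/12.
Then F(pi/3) - F(0) = (pi/6) - (0) = pi/6.

pi/6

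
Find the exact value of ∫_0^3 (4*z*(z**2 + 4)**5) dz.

Let u = z**2 + 4, so du = 2*z dz. When z = 0, u = 4; when z = 3, u = 13.
The integral becomes 2·∫ u**5 du from 4 to 13, with antiderivative u**6/3.
Back in z: F(z) = (z**2 + 4)**6/3.
Then F(3) - F(0) = (4826809/3) - (4096/3) = 1607571.

1607571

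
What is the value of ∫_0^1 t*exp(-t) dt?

Integrate by parts once (u = t, dv = exp(-t) dt).
An antiderivative is F(t) = (-t - 1)*exp(-t).
Then F(1) - F(0) = (-2*exp(-1)) - (-1) = 1 - 2*exp(-1).

1 - 2*exp(-1)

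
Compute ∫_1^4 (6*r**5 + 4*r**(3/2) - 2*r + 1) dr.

20663/5

By the power rule, an antiderivative is F(r) = r**6 + 8*r**(5/2)/5 - r**2 + r.
Then F(4) - F(1) = (20676/5) - (13/5) = 20663/5.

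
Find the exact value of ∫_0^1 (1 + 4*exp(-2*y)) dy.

An antiderivative is F(y) = y - 2*exp(-2*y).
Then F(1) - F(0) = (1 - 2*exp(-2)) - (-2) = 3 - 2*exp(-2).

3 - 2*exp(-2)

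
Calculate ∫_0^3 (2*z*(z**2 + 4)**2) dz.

711

Let u = z**2 + 4, so du = 2*z dz. When z = 0, u = 4; when z = 3, u = 13.
The integral becomes ∫ u**2 du from 4 to 13, with antiderivative u**3/3.
Back in z: F(z) = (z**2 + 4)**3/3.
Then F(3) - F(0) = (2197/3) - (64/3) = 711.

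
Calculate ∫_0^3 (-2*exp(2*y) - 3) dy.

An antiderivative is F(y) = -exp(2*y) - 3*y.
Then F(3) - F(0) = (-exp(6) - 9) - (-1) = -exp(6) - 8.

-exp(6) - 8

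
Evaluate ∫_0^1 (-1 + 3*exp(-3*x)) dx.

An antiderivative is F(x) = -x - exp(-3*x).
Then F(1) - F(0) = (-1 - exp(-3)) - (-1) = -exp(-3).

-exp(-3)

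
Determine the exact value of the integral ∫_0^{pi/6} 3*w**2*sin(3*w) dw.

Integrate by parts twice (u = w^2, dv = 3*sin(3*w) dw).
An antiderivative is F(w) = -w**2*cos(3*w) + 2*w*sin(3*w)/3 + 2*cos(3*w)/9.
Then F(pi/6) - F(0) = (pi/9) - (2/9) = -2/9 + pi/9.

-2/9 + pi/9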